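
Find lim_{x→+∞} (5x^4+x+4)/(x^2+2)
This is an ∞/∞ indeterminate form as x → +∞.
Divide numerator and denominator by x^4 and let the lower-order terms vanish; the numerator's degree 4 exceeds the denominator's degree 2, so the quotient diverges.
Limit = ∞.

Final answer: ∞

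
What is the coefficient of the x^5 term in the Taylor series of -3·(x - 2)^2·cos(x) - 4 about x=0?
Expand to order 5: -3·(x - 2)^2·cos(x) - 4 = x^5/2 + x^4 - 6·x^3 + 3·x^2 + 12·x - 16 + O(x^6).
The coefficient of x^5 is 1/2.

Final answer: 1/2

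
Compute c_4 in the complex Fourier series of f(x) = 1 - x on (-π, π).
Compute the real Fourier coefficients first: a_4 = 0, b_4 = 1/2.
Then c_4 = (a_4 − i·b_4)/2 = -i/4.

Final answer: -i/4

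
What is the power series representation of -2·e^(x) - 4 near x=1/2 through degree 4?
-4 - 2·e^(1/2) - 2·e^(1/2)·(x - 1/2) - e^(1/2)·(x - 1/2)^2 - e^(1/2)·(x - 1/2)^3/3 - e^(1/2)·(x - 1/2)^4/12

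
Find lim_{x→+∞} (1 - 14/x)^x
As x → +∞: this is the defining limit (1 - 14/x)^x → e^(-14).
Limit = e^(-14).

Final answer: e^(-14)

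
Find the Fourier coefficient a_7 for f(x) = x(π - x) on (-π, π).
a_7 = (1/π) ∫_{-π}^{π} f(x)·cos(7x) dx.
Evaluate the integral (use parity and integration by parts as needed): a_7 = 4/49.

Final answer: 4/49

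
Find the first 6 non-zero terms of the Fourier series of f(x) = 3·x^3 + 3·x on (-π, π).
(-30 + 6·π^2)·sin(x) + (3/2 - 3·π^2)·sin(2·x) + (2/3 + 2·π^2)·sin(3·x) + (-3·π^2/2 - 15/16)·sin(4·x) + (114/125 + 6·π^2/5)·sin(5·x) + (-π^2 - 5/6)·sin(6·x)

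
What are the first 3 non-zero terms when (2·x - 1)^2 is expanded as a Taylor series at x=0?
4·x^2 - 4·x + 1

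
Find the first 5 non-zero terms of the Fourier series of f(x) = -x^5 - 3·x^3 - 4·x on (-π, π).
(-212 - 2·π^4 + 34·π^2)·sin(x) + (-2·π^2 + 7 + π^4)·sin(2·x) + (-2·π^4/3 - 14·π^2/27 - 188/81)·sin(3·x) + (107/64 + 7·π^2/8 + π^4/2)·sin(4·x) + (-2·π^4/5 - 22·π^2/25 - 868/625)·sin(5·x)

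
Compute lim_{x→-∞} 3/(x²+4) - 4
Evaluate the dominant behaviour as x → -∞; each term tends to a finite value or vanishes.
Limit = -4.

Final answer: -4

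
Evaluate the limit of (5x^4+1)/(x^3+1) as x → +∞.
This is an ∞/∞ indeterminate form as x → +∞.
Divide numerator and denominator by x^4 and let the lower-order terms vanish; the numerator's degree 4 exceeds the denominator's degree 3, so the quotient diverges.
Limit = ∞.

Final answer: ∞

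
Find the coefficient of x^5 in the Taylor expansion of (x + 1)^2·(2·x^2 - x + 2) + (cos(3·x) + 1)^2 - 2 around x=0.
Expand to order 5: (x + 1)^2·(2·x^2 - x + 2) + (cos(3·x) + 1)^2 - 2 = 143·x^4/4 + 3·x^3 - 16·x^2 + 3·x + 4 + O(x^6).
The coefficient of x^5 is 0.

Final answer: 0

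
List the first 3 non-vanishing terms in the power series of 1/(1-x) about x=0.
x^2 + x + 1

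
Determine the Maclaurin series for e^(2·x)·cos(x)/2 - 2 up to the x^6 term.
-13·x^6/160 - 19·x^5/120 - 7·x^4/48 + x^3/6 + 3·x^2/4 + x - 3/2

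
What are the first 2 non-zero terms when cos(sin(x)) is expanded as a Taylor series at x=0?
1 - x^2/2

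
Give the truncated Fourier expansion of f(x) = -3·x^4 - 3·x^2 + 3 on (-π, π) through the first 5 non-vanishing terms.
(-132 + 24·π^2)·cos(x) + (6 - 6·π^2)·cos(2·x) + (-4/9 + 8·π^2/3)·cos(3·x) + (-3·π^2/2 - 3/16)·cos(4·x) - 3·π^4/5 - π^2 + 3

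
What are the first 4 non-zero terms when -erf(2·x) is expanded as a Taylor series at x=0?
128·x^7/(21·√(π)) - 32·x^5/(5·√(π)) + 16·x^3/(3·√(π)) - 4·x/√(π)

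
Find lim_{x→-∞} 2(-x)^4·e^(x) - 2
The product is a 0·∞ indeterminate form at x → -∞.
Rewrite the product as 2(-x)^4 / e^(-x) (an ∞/∞ form) and apply L'Hôpital, or use the standard hierarchy e^(|x|) ≫ |(-x)^4| as x → -∞.
The indeterminate product → 0, so the limit = -2.

Final answer: -2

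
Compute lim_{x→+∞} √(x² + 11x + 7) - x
This is an ∞ − ∞ indeterminate form.
Multiply and divide by the conjugate √(x²+11x + 7) + x; the x² terms cancel, leaving (11x + 7)/(√(x²+11x + 7)+x) → 11/2.
Limit = 11/2.

Final answer: 11/2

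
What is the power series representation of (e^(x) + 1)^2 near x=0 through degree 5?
17·x^5/60 + 3·x^4/4 + 5·x^3/3 + 3·x^2 + 4·x + 4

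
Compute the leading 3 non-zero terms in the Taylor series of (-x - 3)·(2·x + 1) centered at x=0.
-2·x^2 - 7·x - 3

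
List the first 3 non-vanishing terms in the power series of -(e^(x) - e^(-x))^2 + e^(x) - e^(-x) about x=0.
x^3/3 - 4·x^2 + 2·x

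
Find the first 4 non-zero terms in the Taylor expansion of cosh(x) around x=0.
x^6/720 + x^4/24 + x^2/2 + 1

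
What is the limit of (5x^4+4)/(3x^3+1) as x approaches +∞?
This is an ∞/∞ indeterminate form as x → +∞.
Divide numerator and denominator by x^4 and let the lower-order terms vanish; the numerator's degree 4 exceeds the denominator's degree 3, so the quotient diverges.
Limit = ∞.

Final answer: ∞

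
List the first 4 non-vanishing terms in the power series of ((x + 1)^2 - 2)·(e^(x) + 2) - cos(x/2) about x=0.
11·x^3/6 + 37·x^2/8 + 5·x - 4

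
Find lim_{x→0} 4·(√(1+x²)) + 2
Direct substitution at x = 0 gives 6.

Final answer: 6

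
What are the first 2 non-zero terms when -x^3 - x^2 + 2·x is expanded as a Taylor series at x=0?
-x^2 + 2·x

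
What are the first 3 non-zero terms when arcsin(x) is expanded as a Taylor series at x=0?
3·x^5/40 + x^3/6 + x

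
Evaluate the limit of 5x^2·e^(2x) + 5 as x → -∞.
The product is a 0·∞ indeterminate form at x → -∞.
Rewrite the product as 5x^2 / e^(-2x) (an ∞/∞ form) and apply L'Hôpital, or use the standard hierarchy e^(2|x|) ≫ |x^2| as x → -∞.
The indeterminate product → 0, so the limit = 5.

Final answer: 5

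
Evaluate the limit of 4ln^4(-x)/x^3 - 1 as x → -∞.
The quotient is an ∞/∞ indeterminate form as x → -∞.
Compare growth rates of the dominant terms (exponentials ≫ polynomials ≫ logarithms), or apply L'Hôpital's rule; the quotient → 0.
Adding the constant: 0 - 1 = -1. Limit = -1.

Final answer: -1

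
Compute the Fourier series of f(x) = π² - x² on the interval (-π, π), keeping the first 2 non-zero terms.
4·cos(x) + 2·π^2/3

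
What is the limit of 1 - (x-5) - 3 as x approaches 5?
Direct substitution at x = 5 gives -2.

Final answer: -2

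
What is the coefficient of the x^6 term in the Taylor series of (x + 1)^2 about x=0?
Expand to order 6: (x + 1)^2 = x^2 + 2·x + 1 + O(x^7).
The coefficient of x^6 is 0.

Final answer: 0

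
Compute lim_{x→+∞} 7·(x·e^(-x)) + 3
Evaluate the dominant behaviour as x → +∞; each term tends to a finite value or vanishes.
Limit = 3.

Final answer: 3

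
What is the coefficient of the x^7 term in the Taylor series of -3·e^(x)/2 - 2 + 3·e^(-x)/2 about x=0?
Expand to order 7: -3·e^(x)/2 - 2 + 3·e^(-x)/2 = -x^7/1680 - x^5/40 - x^3/2 - 3·x - 2 + O(x^8).
The coefficient of x^7 is -1/1680.

Final answer: -1/1680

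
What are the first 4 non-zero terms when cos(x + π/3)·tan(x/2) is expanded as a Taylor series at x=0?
√(3)·x^4/48 - 5·x^3/48 - √(3)·x^2/4 + x/4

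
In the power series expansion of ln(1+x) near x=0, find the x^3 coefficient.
Expand to order 3: ln(1+x) = x^3/3 - x^2/2 + x + O(x^4).
The coefficient of x^3 is 1/3.

Final answer: 1/3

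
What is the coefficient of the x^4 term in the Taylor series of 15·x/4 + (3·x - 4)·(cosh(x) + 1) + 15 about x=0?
Expand to order 4: 15·x/4 + (3·x - 4)·(cosh(x) + 1) + 15 = -x^4/6 + 3·x^3/2 - 2·x^2 + 39·x/4 + 7 + O(x^5).
The coefficient of x^4 is -1/6.

Final answer: -1/6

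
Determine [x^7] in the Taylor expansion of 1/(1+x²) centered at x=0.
Expand to order 7: 1/(1+x²) = -x^6 + x^4 - x^2 + 1 + O(x^8).
The coefficient of x^7 is 0.

Final answer: 0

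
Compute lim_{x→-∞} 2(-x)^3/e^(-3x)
This is an ∞/∞ indeterminate form as x → -∞.
Compare growth rates of the dominant terms (exponentials ≫ polynomials ≫ logarithms), or apply L'Hôpital's rule; the quotient → 0.
Limit = 0.

Final answer: 0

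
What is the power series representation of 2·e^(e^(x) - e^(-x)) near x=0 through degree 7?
989·x^7/1260 + 56·x^6/45 + 19·x^5/10 + 8·x^4/3 + 10·x^3/3 + 4·x^2 + 4·x + 2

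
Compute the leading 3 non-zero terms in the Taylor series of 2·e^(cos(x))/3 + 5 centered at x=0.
e·x^4/9 - e·x^2/3 + 2·e/3 + 5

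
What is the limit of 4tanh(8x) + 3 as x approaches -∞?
Evaluate the dominant behaviour as x → -∞; each term tends to a finite value or vanishes.
Limit = -1.

Final answer: -1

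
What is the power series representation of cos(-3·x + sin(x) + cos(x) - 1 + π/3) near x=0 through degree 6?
x^6·(83·√(3)/720 + 293/1440) + x^5·(1/3 - 13·√(3)/80) + x^4·(5/48 - 25·√(3)/48) + x^3·(-7·√(3)/12 - 1/2) + x^2·(-1 + √(3)/4) + √(3)·x + 1/2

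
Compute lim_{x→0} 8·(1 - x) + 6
Direct substitution at x = 0 gives 14.

Final answer: 14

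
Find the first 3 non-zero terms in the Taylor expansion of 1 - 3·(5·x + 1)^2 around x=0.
-75·x^2 - 30·x - 2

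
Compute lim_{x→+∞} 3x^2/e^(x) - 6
The quotient is an ∞/∞ indeterminate form as x → +∞.
The exponential denominator e^(x) dominates the polynomial numerator (e^x ≫ x^2 as x → ∞), so the quotient → 0.
Adding the constant: 0 - 6 = -6. Limit = -6.

Final answer: -6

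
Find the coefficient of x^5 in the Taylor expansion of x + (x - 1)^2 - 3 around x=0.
Expand to order 5: x + (x - 1)^2 - 3 = x^2 - x - 2 + O(x^6).
The coefficient of x^5 is 0.

Final answer: 0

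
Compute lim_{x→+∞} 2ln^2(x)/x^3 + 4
The quotient is an ∞/∞ indeterminate form as x → +∞.
The polynomial denominator x^3 dominates the logarithmic numerator (any positive power of x ≫ ln^2(x) as x → ∞), so the quotient → 0.
Adding the constant: 0 + 4 = 4. Limit = 4.

Final answer: 4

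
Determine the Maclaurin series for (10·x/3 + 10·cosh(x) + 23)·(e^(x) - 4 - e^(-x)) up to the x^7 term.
221·x^7/840 + 61·x^5/20 - 5·x^4/9 + 21·x^3 - 40·x^2/3 + 158·x/3 - 132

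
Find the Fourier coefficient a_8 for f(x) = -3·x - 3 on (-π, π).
a_8 = (1/π) ∫_{-π}^{π} f(x)·cos(8x) dx.
Evaluate the integral (use parity and integration by parts as needed): a_8 = 0.

Final answer: 0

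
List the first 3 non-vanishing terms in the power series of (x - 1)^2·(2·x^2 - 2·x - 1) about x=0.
-6·x^3 + 5·x^2 - 1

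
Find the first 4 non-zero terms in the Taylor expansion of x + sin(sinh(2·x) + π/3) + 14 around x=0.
-√(3)·x^4 - √(3)·x^2 + 2·x + √(3)/2 + 14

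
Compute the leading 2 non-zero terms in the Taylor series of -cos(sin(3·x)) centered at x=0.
9·x^2/2 - 1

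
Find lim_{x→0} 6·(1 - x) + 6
Direct substitution at x = 0 gives 12.

Final answer: 12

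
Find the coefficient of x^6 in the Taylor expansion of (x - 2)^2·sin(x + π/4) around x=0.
Expand to order 6: (x - 2)^2·sin(x + π/4) = √(2)·x^6/720 - 3·√(2)·x^5/20 + √(2)·x^4/6 + 7·√(2)·x^3/6 - 5·√(2)·x^2/2 + 2·√(2) + O(x^7).
The coefficient of x^6 is √(2)/720.

Final answer: √(2)/720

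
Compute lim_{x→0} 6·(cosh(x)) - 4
Direct substitution at x = 0 gives 2.

Final answer: 2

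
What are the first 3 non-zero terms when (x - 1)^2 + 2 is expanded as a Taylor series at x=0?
x^2 - 2·x + 3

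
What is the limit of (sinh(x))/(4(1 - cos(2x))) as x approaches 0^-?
Both numerator and denominator → 0 as x → 0^-; this is a 0/0 indeterminate form.
Expand each to leading order near x = 0: numerator ~ x, denominator ~ 8·x^2.
The limit of the ratio is -∞.

Final answer: -∞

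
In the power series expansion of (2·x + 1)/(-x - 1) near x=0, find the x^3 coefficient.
Expand to order 3: (2·x + 1)/(-x - 1) = -x^3 + x^2 - x - 1 + O(x^4).
The coefficient of x^3 is -1.

Final answer: -1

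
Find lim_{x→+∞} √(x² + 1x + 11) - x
This is an ∞ − ∞ indeterminate form.
Multiply and divide by the conjugate √(x²+1x + 11) + x; the x² terms cancel, leaving (1x + 11)/(√(x²+1x + 11)+x) → 1/2.
Limit = 1/2.

Final answer: 1/2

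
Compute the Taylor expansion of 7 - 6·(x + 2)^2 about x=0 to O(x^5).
-6·x^2 - 24·x - 17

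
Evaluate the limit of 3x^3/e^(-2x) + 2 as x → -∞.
The quotient is an ∞/∞ indeterminate form as x → -∞.
Compare growth rates of the dominant terms (exponentials ≫ polynomials ≫ logarithms), or apply L'Hôpital's rule; the quotient → 0.
Adding the constant: 0 + 2 = 2. Limit = 2.

Final answer: 2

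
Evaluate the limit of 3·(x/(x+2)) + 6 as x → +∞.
Evaluate the dominant behaviour as x → +∞; each term tends to a finite value or vanishes.
Limit = 9.

Final answer: 9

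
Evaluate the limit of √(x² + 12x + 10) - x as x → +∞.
This is an ∞ − ∞ indeterminate form.
Multiply and divide by the conjugate √(x²+12x + 10) + x; the x² terms cancel, leaving (12x + 10)/(√(x²+12x + 10)+x) → 12/2 = 6.
Limit = 6.

Final answer: 6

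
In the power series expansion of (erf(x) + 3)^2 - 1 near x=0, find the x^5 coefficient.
Expand to order 5: (erf(x) + 3)^2 - 1 = 6·x^5/(5·√(π)) - 8·x^4/(3·π) - 4·x^3/√(π) + 4·x^2/π + 12·x/√(π) + 8 + O(x^6).
The coefficient of x^5 is 6/(5·√(π)).

Final answer: 6/(5·√(π))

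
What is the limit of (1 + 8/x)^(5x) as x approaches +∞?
As x → +∞: write (1 + 8/x)^(5x) = ((1 + 8/x)^x)^5 → (e^8)^5 = e^40.
Limit = e^(40).

Final answer: e^(40)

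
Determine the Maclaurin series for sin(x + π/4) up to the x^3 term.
-√(2)·x^3/12 - √(2)·x^2/4 + √(2)·x/2 + √(2)/2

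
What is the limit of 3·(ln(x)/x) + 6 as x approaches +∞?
Evaluate the dominant behaviour as x → +∞; each term tends to a finite value or vanishes.
Limit = 6.

Final answer: 6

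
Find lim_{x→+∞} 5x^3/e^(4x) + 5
The quotient is an ∞/∞ indeterminate form as x → +∞.
The exponential denominator e^(4x) dominates the polynomial numerator (e^x ≫ x^3 as x → ∞), so the quotient → 0.
Adding the constant: 0 + 5 = 5. Limit = 5.

Final answer: 5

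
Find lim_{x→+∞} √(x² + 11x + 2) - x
This is an ∞ − ∞ indeterminate form.
Multiply and divide by the conjugate √(x²+11x + 2) + x; the x² terms cancel, leaving (11x + 2)/(√(x²+11x + 2)+x) → 11/2.
Limit = 11/2.

Final answer: 11/2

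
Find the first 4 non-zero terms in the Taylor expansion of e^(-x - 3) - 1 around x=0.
-x^3·e^(-3)/6 + x^2·e^(-3)/2 - x·e^(-3) - 1 + e^(-3)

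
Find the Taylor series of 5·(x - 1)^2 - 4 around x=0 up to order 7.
5·x^2 - 10·x + 1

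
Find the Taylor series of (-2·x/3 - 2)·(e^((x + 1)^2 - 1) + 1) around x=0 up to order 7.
-3653·x^7/945 - 251·x^6/45 - 329·x^5/45 - 77·x^4/9 - 26·x^3/3 - 22·x^2/3 - 16·x/3 - 4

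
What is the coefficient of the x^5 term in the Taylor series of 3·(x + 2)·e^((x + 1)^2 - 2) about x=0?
251·e^(-1)/10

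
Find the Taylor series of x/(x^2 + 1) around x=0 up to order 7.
-x^7 + x^5 - x^3 + x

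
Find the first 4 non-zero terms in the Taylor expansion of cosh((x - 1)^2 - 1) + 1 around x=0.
7·x^4/6 - 2·x^3 + 2·x^2 + 2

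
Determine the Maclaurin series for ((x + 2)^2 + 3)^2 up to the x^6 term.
x^4 + 8·x^3 + 30·x^2 + 56·x + 49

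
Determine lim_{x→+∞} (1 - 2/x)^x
As x → +∞: this is the defining limit (1 - 2/x)^x → e^(-2).
Limit = e^(-2).

Final answer: e^(-2)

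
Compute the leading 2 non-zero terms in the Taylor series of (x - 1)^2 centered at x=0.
1 - 2·x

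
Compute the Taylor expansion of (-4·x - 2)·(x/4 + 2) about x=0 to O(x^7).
-x^2 - 17·x/2 - 4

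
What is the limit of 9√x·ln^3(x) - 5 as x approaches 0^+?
The product is a 0·∞ indeterminate form at x → 0⁺.
Rewrite the product as 9·ln^3(x) / x^(-1/2) and apply L'Hôpital, or use the standard hierarchy x^(-1/2) ≫ |ln x|^3 as x → 0⁺.
The indeterminate product → 0, so the limit = -5.

Final answer: -5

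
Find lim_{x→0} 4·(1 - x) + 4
Direct substitution at x = 0 gives 8.

Final answer: 8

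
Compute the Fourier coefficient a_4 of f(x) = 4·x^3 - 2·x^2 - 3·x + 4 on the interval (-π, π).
a_4 = (1/π) ∫_{-π}^{π} f(x)·cos(4x) dx.
Evaluate the integral (use parity and integration by parts as needed): a_4 = -1/2.

Final answer: -1/2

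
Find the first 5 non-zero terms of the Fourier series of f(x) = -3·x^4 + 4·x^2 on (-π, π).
(-160 + 24·π^2)·cos(x) + (13 - 6·π^2)·cos(2·x) + (-32/9 + 8·π^2/3)·cos(3·x) + (25/16 - 3·π^2/2)·cos(4·x) - 3·π^4/5 + 4·π^2/3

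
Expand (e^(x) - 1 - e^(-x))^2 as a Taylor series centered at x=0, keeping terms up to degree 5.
-x^5/30 + 4·x^4/3 - 2·x^3/3 + 4·x^2 - 4·x + 1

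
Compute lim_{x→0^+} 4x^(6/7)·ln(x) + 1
The product is a 0·∞ indeterminate form at x → 0⁺.
Rewrite the product as 4·ln(x) / x^(-6/7) and apply L'Hôpital, or use the standard hierarchy x^(-6/7) ≫ |ln x| as x → 0⁺.
The indeterminate product → 0, so the limit = 1.

Final answer: 1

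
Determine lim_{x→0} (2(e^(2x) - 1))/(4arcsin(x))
Both numerator and denominator → 0 as x → 0; this is a 0/0 indeterminate form.
Expand each to leading order near x = 0: numerator ~ 4·x, denominator ~ 4·x.
The limit of the ratio is 1.

Final answer: 1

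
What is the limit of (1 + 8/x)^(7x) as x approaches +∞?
As x → +∞: write (1 + 8/x)^(7x) = ((1 + 8/x)^x)^7 → (e^8)^7 = e^56.
Limit = e^(56).

Final answer: e^(56)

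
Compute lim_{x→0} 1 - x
Direct substitution at x = 0 gives 1.

Final answer: 1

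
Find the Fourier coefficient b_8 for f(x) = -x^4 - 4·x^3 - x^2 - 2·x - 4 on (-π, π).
b_8 = (1/π) ∫_{-π}^{π} f(x)·sin(8x) dx.
Evaluate the integral (use parity and integration by parts as needed): b_8 = 13/32 + π^2.

Final answer: 13/32 + π^2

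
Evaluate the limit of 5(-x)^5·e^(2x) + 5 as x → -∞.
The product is a 0·∞ indeterminate form at x → -∞.
Rewrite the product as 5(-x)^5 / e^(-2x) (an ∞/∞ form) and apply L'Hôpital, or use the standard hierarchy e^(2|x|) ≫ |(-x)^5| as x → -∞.
The indeterminate product → 0, so the limit = 5.

Final answer: 5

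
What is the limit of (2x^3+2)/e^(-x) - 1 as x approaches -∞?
The quotient is an ∞/∞ indeterminate form as x → -∞.
Compare growth rates of the dominant terms (exponentials ≫ polynomials ≫ logarithms), or apply L'Hôpital's rule; the quotient → 0.
Adding the constant: 0 - 1 = -1. Limit = -1.

Final answer: -1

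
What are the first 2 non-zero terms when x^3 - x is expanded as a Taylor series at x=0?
x^3 - x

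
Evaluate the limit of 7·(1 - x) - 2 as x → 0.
Direct substitution at x = 0 gives 5.

Final answer: 5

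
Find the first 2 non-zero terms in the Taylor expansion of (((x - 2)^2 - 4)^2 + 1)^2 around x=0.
32·x^2 + 1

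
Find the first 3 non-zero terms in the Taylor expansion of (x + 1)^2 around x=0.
x^2 + 2·x + 1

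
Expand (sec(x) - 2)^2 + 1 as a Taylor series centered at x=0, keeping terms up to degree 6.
7·x^6/180 - x^4/6 - x^2 + 2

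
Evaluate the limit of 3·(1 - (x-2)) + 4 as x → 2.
Direct substitution at x = 2 gives 7.

Final answer: 7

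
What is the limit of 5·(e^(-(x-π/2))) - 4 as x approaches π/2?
Direct substitution at x = π/2 gives 1.

Final answer: 1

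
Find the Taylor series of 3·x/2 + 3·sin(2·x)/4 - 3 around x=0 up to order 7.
-2·x^7/105 + x^5/5 - x^3 + 3·x - 3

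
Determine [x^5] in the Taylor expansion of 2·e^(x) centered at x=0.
Expand to order 5: 2·e^(x) = x^5/60 + x^4/12 + x^3/3 + x^2 + 2·x + 2 + O(x^6).
The coefficient of x^5 is 1/60.

Final answer: 1/60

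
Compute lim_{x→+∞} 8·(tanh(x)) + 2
Evaluate the dominant behaviour as x → +∞; each term tends to a finite value or vanishes.
Limit = 10.

Final answer: 10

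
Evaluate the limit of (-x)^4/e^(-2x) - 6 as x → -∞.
The quotient is an ∞/∞ indeterminate form as x → -∞.
Compare growth rates of the dominant terms (exponentials ≫ polynomials ≫ logarithms), or apply L'Hôpital's rule; the quotient → 0.
Adding the constant: 0 - 6 = -6. Limit = -6.

Final answer: -6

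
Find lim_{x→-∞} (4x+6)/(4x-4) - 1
Evaluate the dominant behaviour as x → -∞; each term tends to a finite value or vanishes.
Limit = 0.

Final answer: 0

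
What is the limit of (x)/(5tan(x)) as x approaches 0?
Both numerator and denominator → 0 as x → 0; this is a 0/0 indeterminate form.
Expand each to leading order near x = 0: numerator ~ x, denominator ~ 5·x.
The limit of the ratio is 1/5.

Final answer: 1/5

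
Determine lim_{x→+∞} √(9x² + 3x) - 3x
As x → +∞: multiply by the conjugate to get (3x)/(√(9x²+3x)+3x); the denominator ~ 6x, so the limit is 3/6 = 1/2.
Limit = 1/2.

Final answer: 1/2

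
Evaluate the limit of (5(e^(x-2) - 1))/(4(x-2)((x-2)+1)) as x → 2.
Both numerator and denominator → 0 as x → 2; this is a 0/0 indeterminate form.
Expand each to leading order near x = 2: numerator ~ 5·(x - 2), denominator ~ 4·(x - 2).
The limit of the ratio is 5/4.

Final answer: 5/4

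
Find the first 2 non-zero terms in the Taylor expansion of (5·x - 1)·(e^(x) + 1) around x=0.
9·x - 2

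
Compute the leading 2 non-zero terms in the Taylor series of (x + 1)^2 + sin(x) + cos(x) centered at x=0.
3·x + 2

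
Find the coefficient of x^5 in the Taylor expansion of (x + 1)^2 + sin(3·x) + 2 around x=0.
Expand to order 5: (x + 1)^2 + sin(3·x) + 2 = 81·x^5/40 - 9·x^3/2 + x^2 + 5·x + 3 + O(x^6).
The coefficient of x^5 is 81/40.

Final answer: 81/40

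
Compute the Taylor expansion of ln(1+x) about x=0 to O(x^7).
-x^6/6 + x^5/5 - x^4/4 + x^3/3 - x^2/2 + x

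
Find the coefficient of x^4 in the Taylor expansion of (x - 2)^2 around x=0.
Expand to order 4: (x - 2)^2 = x^2 - 4·x + 4 + O(x^5).
The coefficient of x^4 is 0.

Final answer: 0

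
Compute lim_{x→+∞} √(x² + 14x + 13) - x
This is an ∞ − ∞ indeterminate form.
Multiply and divide by the conjugate √(x²+14x + 13) + x; the x² terms cancel, leaving (14x + 13)/(√(x²+14x + 13)+x) → 14/2 = 7.
Limit = 7.

Final answer: 7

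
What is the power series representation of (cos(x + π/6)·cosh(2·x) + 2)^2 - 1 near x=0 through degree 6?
x^6·(√(3)/2 + 2)^2·(-13·√(3)/(80·(√(3)/2 + 2)) + 511/(1440·(√(3)/2 + 2)^2)) + x^5·(√(3)/2 + 2)^2·(-59·√(3)/(48·(√(3)/2 + 2)^2) - 41/(120·(√(3)/2 + 2))) + x^4·(√(3)/2 + 2)^2·(-7·√(3)/(24·(√(3)/2 + 2)) + 125/(48·(√(3)/2 + 2)^2)) + x^3·(√(3)/2 + 2)^2·(-11/(6·(√(3)/2 + 2)) - 3·√(3)/(4·(√(3)/2 + 2)^2)) + x^2·(√(3)/2 + 2)^2·(1/(4·(√(3)/2 + 2)^2) + 3·√(3)/(2·(√(3)/2 + 2))) + x·(-2 - √(3)/2) - 1 + (√(3)/2 + 2)^2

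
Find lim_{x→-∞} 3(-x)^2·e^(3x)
This is a 0·∞ indeterminate form at x → -∞.
Rewrite the product as 3(-x)^2 / e^(-3x) (an ∞/∞ form) and apply L'Hôpital, or use the standard hierarchy e^(3|x|) ≫ |(-x)^2| as x → -∞.
The indeterminate product → 0, so the limit = 0.

Final answer: 0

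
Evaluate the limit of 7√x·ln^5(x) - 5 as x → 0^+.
The product is a 0·∞ indeterminate form at x → 0⁺.
Rewrite the product as 7·ln^5(x) / x^(-1/2) and apply L'Hôpital, or use the standard hierarchy x^(-1/2) ≫ |ln x|^5 as x → 0⁺.
The indeterminate product → 0, so the limit = -5.

Final answer: -5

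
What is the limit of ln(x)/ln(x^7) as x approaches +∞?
This is an ∞/∞ indeterminate form as x → +∞.
Write ln(x^7) = 7·ln(x), reducing the quotient to 1/7.
Limit = 1/7.

Final answer: 1/7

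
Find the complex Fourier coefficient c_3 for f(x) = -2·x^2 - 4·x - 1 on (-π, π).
Compute the real Fourier coefficients first: a_3 = 8/9, b_3 = -8/3.
Then c_3 = (a_3 − i·b_3)/2 = 4/9 + 4·i/3.

Final answer: 4/9 + 4·i/3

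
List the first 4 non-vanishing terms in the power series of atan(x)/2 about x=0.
-x^7/14 + x^5/10 - x^3/6 + x/2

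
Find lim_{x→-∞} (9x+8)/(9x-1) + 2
Evaluate the dominant behaviour as x → -∞; each term tends to a finite value or vanishes.
Limit = 3.

Final answer: 3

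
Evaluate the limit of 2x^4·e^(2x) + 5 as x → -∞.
The product is a 0·∞ indeterminate form at x → -∞.
Rewrite the product as 2x^4 / e^(-2x) (an ∞/∞ form) and apply L'Hôpital, or use the standard hierarchy e^(2|x|) ≫ |x^4| as x → -∞.
The indeterminate product → 0, so the limit = 5.

Final answer: 5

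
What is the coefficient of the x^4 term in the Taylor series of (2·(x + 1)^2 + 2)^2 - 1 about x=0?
Expand to order 4: (2·(x + 1)^2 + 2)^2 - 1 = 4·x^4 + 16·x^3 + 32·x^2 + 32·x + 15 + O(x^5).
The coefficient of x^4 is 4.

Final answer: 4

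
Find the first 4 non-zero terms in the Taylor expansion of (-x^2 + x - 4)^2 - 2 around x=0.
-2·x^3 + 9·x^2 - 8·x + 14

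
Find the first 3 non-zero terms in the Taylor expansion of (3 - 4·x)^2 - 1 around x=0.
16·x^2 - 24·x + 8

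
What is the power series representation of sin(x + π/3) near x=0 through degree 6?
-√(3)·x^6/1440 + x^5/240 + √(3)·x^4/48 - x^3/12 - √(3)·x^2/4 + x/2 + √(3)/2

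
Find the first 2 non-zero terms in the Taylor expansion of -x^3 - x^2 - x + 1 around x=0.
1 - x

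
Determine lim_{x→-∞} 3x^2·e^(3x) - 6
The product is a 0·∞ indeterminate form at x → -∞.
Rewrite the product as 3x^2 / e^(-3x) (an ∞/∞ form) and apply L'Hôpital, or use the standard hierarchy e^(3|x|) ≫ |x^2| as x → -∞.
The indeterminate product → 0, so the limit = -6.

Final answer: -6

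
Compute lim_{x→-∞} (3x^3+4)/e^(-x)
This is an ∞/∞ indeterminate form as x → -∞.
Compare growth rates of the dominant terms (exponentials ≫ polynomials ≫ logarithms), or apply L'Hôpital's rule; the quotient → 0.
Limit = 0.

Final answer: 0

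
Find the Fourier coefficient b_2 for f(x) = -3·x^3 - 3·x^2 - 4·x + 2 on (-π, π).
b_2 = (1/π) ∫_{-π}^{π} f(x)·sin(2x) dx.
Evaluate the integral (use parity and integration by parts as needed): b_2 = -1/2 + 3·π^2.

Final answer: -1/2 + 3·π^2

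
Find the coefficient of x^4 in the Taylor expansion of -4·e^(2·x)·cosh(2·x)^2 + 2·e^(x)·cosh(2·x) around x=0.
Expand to order 4: -4·e^(2·x)·cosh(2·x)^2 + 2·e^(x)·cosh(2·x) = -631·x^4/12 - 33·x^3 - 19·x^2 - 6·x - 2 + O(x^5).
The coefficient of x^4 is -631/12.

Final answer: -631/12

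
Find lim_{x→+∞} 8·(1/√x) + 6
Evaluate the dominant behaviour as x → +∞; each term tends to a finite value or vanishes.
Limit = 6.

Final answer: 6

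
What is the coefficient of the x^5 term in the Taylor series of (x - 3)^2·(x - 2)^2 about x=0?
Expand to order 5: (x - 3)^2·(x - 2)^2 = x^4 - 10·x^3 + 37·x^2 - 60·x + 36 + O(x^6).
The coefficient of x^5 is 0.

Final answer: 0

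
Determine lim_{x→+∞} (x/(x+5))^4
As x → +∞: x/(x+5) = 1/(1 + 5/x) → 1, and the 4th power of a limit-1 base also → 1.
Limit = 1.

Final answer: 1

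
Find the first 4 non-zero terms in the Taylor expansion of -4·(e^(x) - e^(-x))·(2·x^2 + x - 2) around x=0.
-4·x^4/3 - 40·x^3/3 - 8·x^2 + 16·x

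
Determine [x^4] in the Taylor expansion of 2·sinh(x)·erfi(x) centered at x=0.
Expand to order 4: 2·sinh(x)·erfi(x) = 2·x^4/√(π) + 4·x^2/√(π) + O(x^5).
The coefficient of x^4 is 2/√(π).

Final answer: 2/√(π)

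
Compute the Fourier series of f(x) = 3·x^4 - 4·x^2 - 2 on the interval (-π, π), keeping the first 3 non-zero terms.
(160 - 24·π^2)·cos(x) + (-13 + 6·π^2)·cos(2·x) - 4·π^2/3 - 2 + 3·π^4/5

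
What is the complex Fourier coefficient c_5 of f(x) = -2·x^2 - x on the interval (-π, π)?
Compute the real Fourier coefficients first: a_5 = 8/25, b_5 = -2/5.
Then c_5 = (a_5 − i·b_5)/2 = 4/25 + i/5.

Final answer: 4/25 + i/5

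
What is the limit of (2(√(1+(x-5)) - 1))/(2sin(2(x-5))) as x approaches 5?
Both numerator and denominator → 0 as x → 5; this is a 0/0 indeterminate form.
Expand each to leading order near x = 5: numerator ~ (x - 5), denominator ~ 4·(x - 5).
The limit of the ratio is 1/4.

Final answer: 1/4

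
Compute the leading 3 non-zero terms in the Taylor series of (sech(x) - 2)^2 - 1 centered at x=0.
-7·x^6/180 - x^4/6 + x^2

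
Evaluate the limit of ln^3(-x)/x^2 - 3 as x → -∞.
The quotient is an ∞/∞ indeterminate form as x → -∞.
Compare growth rates of the dominant terms (exponentials ≫ polynomials ≫ logarithms), or apply L'Hôpital's rule; the quotient → 0.
Adding the constant: 0 - 3 = -3. Limit = -3.

Final answer: -3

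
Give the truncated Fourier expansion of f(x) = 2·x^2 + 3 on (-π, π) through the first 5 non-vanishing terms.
-8·cos(x) + 2·cos(2·x) - 8·cos(3·x)/9 + cos(4·x)/2 + 3 + 2·π^2/3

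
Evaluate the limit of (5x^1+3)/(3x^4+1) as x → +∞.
This is an ∞/∞ indeterminate form as x → +∞.
Divide numerator and denominator by x^4 and let the lower-order terms vanish; the numerator's degree 1 is below the denominator's degree 4, so the quotient → 0.
Limit = 0.

Final answer: 0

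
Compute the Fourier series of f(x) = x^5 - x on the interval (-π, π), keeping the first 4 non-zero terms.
(-40·π^2 + 2·π^4 + 238)·sin(x) + (-π^4 - 13/2 + 5·π^2)·sin(2·x) + (-40·π^2/27 + 26/81 + 2·π^4/3)·sin(3·x) + (-π^4/2 + 17/64 + 5·π^2/8)·sin(4·x)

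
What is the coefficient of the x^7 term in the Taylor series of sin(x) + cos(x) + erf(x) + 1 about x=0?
Expand to order 7: sin(x) + cos(x) + erf(x) + 1 = x^7·(-1/(21·√(π)) - 1/5040) - x^6/720 + x^5·(1/120 + 1/(5·√(π))) + x^4/24 + x^3·(-2/(3·√(π)) - 1/6) - x^2/2 + x·(1 + 2/√(π)) + 2 + O(x^8).
The coefficient of x^7 is -1/(21·√(π)) - 1/5040.

Final answer: -1/(21·√(π)) - 1/5040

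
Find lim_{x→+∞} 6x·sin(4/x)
As x → +∞: let u = 4/x → 0⁺; then 6·x·sin(4/x) = 6·4·sin(u)/u → 6·4·1 = 24.
Limit = 24.

Final answer: 24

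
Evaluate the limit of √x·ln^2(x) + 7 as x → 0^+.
The product is a 0·∞ indeterminate form at x → 0⁺.
Rewrite the product as ln^2(x) / x^(-1/2) and apply L'Hôpital, or use the standard hierarchy x^(-1/2) ≫ |ln x|^2 as x → 0⁺.
The indeterminate product → 0, so the limit = 7.

Final answer: 7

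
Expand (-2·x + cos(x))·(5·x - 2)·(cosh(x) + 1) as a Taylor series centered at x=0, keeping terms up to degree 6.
-149·x^6/360 - 11·x^5/24 - 19·x^4/4 - x^3/2 - 19·x^2 + 18·x - 4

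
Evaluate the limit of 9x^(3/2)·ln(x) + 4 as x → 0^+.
The product is a 0·∞ indeterminate form at x → 0⁺.
Rewrite the product as 9·ln(x) / x^(-3/2) and apply L'Hôpital, or use the standard hierarchy x^(-3/2) ≫ |ln x| as x → 0⁺.
The indeterminate product → 0, so the limit = 4.

Final answer: 4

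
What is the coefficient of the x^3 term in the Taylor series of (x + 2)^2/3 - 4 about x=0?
Expand to order 3: (x + 2)^2/3 - 4 = x^2/3 + 4·x/3 - 8/3 + O(x^4).
The coefficient of x^3 is 0.

Final answer: 0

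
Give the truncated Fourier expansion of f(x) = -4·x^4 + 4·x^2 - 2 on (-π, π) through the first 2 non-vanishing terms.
(-208 + 32·π^2)·cos(x) - 4·π^4/5 - 2 + 4·π^2/3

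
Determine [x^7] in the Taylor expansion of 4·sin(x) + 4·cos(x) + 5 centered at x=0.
Expand to order 7: 4·sin(x) + 4·cos(x) + 5 = -x^7/1260 - x^6/180 + x^5/30 + x^4/6 - 2·x^3/3 - 2·x^2 + 4·x + 9 + O(x^8).
The coefficient of x^7 is -1/1260.

Final answer: -1/1260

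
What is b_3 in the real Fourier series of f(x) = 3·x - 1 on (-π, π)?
b_3 = (1/π) ∫_{-π}^{π} f(x)·sin(3x) dx.
Evaluate the integral (use parity and integration by parts as needed): b_3 = 2.

Final answer: 2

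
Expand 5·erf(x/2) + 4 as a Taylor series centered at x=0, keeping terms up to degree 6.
x^5/(32·√(π)) - 5·x^3/(12·√(π)) + 5·x/√(π) + 4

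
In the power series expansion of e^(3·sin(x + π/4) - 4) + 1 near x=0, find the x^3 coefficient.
Expand to order 3: e^(3·sin(x + π/4) - 4) + 1 = x^3·(-9·e^(-4 + 3·√(2)/2)/4 + 7·√(2)·e^(-4 + 3·√(2)/2)/8) + x^2·(-3·√(2)·e^(-4 + 3·√(2)/2)/4 + 9·e^(-4 + 3·√(2)/2)/4) + 3·√(2)·x·e^(-4 + 3·√(2)/2)/2 + e^(-4 + 3·√(2)/2) + 1 + O(x^4).
The coefficient of x^3 is -9·e^(-4 + 3·√(2)/2)/4 + 7·√(2)·e^(-4 + 3·√(2)/2)/8.

Final answer: -9·e^(-4 + 3·√(2)/2)/4 + 7·√(2)·e^(-4 + 3·√(2)/2)/8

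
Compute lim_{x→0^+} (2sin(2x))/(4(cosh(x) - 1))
Both numerator and denominator → 0 as x → 0^+; this is a 0/0 indeterminate form.
Expand each to leading order near x = 0: numerator ~ 4·x, denominator ~ 2·x^2.
The limit of the ratio is ∞.

Final answer: ∞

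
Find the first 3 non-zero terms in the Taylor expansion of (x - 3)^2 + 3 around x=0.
x^2 - 6·x + 12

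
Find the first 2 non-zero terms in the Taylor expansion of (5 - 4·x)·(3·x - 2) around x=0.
23·x - 10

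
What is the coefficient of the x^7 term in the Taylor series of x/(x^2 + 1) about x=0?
Expand to order 7: x/(x^2 + 1) = -x^7 + x^5 - x^3 + x + O(x^8).
The coefficient of x^7 is -1.

Final answer: -1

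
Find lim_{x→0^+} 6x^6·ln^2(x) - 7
The product is a 0·∞ indeterminate form at x → 0⁺.
Rewrite the product as 6·ln^2(x) / x^(-6) and apply L'Hôpital, or use the standard hierarchy x^(-6) ≫ |ln x|^2 as x → 0⁺.
The indeterminate product → 0, so the limit = -7.

Final answer: -7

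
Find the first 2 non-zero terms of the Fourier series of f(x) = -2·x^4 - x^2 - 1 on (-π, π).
(-92 + 16·π^2)·cos(x) - 2·π^4/5 - π^2/3 - 1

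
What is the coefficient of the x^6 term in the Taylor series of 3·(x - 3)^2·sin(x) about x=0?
Expand to order 6: 3·(x - 3)^2·sin(x) = -3·x^6/20 - 11·x^5/40 + 3·x^4 - 3·x^3/2 - 18·x^2 + 27·x + O(x^7).
The coefficient of x^6 is -3/20.

Final answer: -3/20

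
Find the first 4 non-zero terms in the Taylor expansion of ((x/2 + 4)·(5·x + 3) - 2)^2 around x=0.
215·x^3/2 + 2049·x^2/4 + 430·x + 100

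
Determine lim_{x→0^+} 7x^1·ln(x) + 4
The product is a 0·∞ indeterminate form at x → 0⁺.
Rewrite the product as 7·ln(x) / x^(-1) and apply L'Hôpital, or use the standard hierarchy x^(-1) ≫ |ln x| as x → 0⁺.
The indeterminate product → 0, so the limit = 4.

Final answer: 4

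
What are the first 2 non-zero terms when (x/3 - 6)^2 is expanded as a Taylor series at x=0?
36 - 4·x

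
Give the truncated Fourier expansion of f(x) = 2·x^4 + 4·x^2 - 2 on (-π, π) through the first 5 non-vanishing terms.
(80 - 16·π^2)·cos(x) + (-2 + 4·π^2)·cos(2·x) + (-16·π^2/9 - 16/27)·cos(3·x) + (5/8 + π^2)·cos(4·x) - 2 + 4·π^2/3 + 2·π^4/5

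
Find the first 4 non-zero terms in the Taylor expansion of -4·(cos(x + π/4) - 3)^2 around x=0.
-4·x^3·(-3 + √(2)/2)^2·(√(2)/(6·(-3 + √(2)/2)) + 1/(2·(-3 + √(2)/2)^2)) - 4·x^2·(-3 + √(2)/2)^2·(1/(2·(-3 + √(2)/2)^2) - √(2)/(2·(-3 + √(2)/2))) + 4·√(2)·x·(-3 + √(2)/2) - 4·(-3 + √(2)/2)^2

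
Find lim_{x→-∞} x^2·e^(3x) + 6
The product is a 0·∞ indeterminate form at x → -∞.
Rewrite the product as x^2 / e^(-3x) (an ∞/∞ form) and apply L'Hôpital, or use the standard hierarchy e^(3|x|) ≫ |x^2| as x → -∞.
The indeterminate product → 0, so the limit = 6.

Final answer: 6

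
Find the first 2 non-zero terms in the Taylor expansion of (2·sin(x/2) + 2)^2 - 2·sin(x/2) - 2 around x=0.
3·x + 2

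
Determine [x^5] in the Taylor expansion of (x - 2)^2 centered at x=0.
Expand to order 5: (x - 2)^2 = x^2 - 4·x + 4 + O(x^6).
The coefficient of x^5 is 0.

Final answer: 0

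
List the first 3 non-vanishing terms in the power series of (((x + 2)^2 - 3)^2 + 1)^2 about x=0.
136·x^2 + 32·x + 4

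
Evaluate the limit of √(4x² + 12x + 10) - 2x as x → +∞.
As x → +∞: multiply by the conjugate to get (12x+10)/(√(4x²+12x+10)+2x); the denominator ~ 4x, so the limit is 12/4 = 3.
Limit = 3.

Final answer: 3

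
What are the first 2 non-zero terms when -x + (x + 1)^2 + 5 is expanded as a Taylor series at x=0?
x + 6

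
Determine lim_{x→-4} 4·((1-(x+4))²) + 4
Direct substitution at x = -4 gives 8.

Final answer: 8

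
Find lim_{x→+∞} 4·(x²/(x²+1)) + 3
Evaluate the dominant behaviour as x → +∞; each term tends to a finite value or vanishes.
Limit = 7.

Final answer: 7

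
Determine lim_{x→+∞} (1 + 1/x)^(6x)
As x → +∞: write (1 + 1/x)^(6x) = ((1 + 1/x)^x)^6 → (e^1)^6 = e^6.
Limit = e^(6).

Final answer: e^(6)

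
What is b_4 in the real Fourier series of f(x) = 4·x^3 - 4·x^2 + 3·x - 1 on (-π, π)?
b_4 = (1/π) ∫_{-π}^{π} f(x)·sin(4x) dx.
Evaluate the integral (use parity and integration by parts as needed): b_4 = -2·π^2 - 3/4.

Final answer: -2·π^2 - 3/4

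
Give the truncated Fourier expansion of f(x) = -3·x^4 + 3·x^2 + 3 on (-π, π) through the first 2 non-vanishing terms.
(-156 + 24·π^2)·cos(x) - 3·π^4/5 + 3 + π^2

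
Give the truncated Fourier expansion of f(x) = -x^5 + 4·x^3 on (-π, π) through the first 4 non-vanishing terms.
(-288 - 2·π^4 + 48·π^2)·sin(x) + (-9·π^2 + 27/2 + π^4)·sin(2·x) + (-2·π^4/3 - 224/81 + 112·π^2/27)·sin(3·x) + (-21·π^2/8 + 63/64 + π^4/2)·sin(4·x)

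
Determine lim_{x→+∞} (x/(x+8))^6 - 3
As x → +∞: x/(x+8) = 1/(1 + 8/x) → 1, and the 6th power of a limit-1 base also → 1; with the additive constant, 1 - 3 = -2.
Limit = -2.

Final answer: -2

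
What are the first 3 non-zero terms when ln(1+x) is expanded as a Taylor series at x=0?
x^3/3 - x^2/2 + x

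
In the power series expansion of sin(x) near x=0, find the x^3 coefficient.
Expand to order 3: sin(x) = -x^3/6 + x + O(x^4).
The coefficient of x^3 is -1/6.

Final answer: -1/6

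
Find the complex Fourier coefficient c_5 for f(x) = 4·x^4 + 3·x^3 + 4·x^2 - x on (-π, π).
Compute the real Fourier coefficients first: a_5 = -32·π^2/25 - 208/625, b_5 = -86/125 + 6·π^2/5.
Then c_5 = (a_5 − i·b_5)/2 = -16·π^2/25 - 104/625 - 3·i·π^2/5 + 43·i/125.

Final answer: -16·π^2/25 - 104/625 - 3·i·π^2/5 + 43·i/125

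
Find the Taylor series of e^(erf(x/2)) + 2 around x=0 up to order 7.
x^7·(-1/(2688·√(π)) - 1/(288·π^(5/2)) + 1/(5040·π^(7/2)) + 19/(2880·π^(3/2))) + x^6·(-1/(72·π^2) + 1/(720·π^3) + 7/(720·π)) + x^5·(-1/(24·π^(3/2)) + 1/(120·π^(5/2)) + 1/(160·√(π))) + x^4·(-1/(12·π) + 1/(24·π^2)) + x^3·(-1/(12·√(π)) + 1/(6·π^(3/2))) + x^2/(2·π) + x/√(π) + 3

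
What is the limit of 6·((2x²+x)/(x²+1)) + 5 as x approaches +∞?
Evaluate the dominant behaviour as x → +∞; each term tends to a finite value or vanishes.
Limit = 17.

Final answer: 17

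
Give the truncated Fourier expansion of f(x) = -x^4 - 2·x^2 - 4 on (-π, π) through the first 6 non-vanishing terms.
(-40 + 8·π^2)·cos(x) + (1 - 2·π^2)·cos(2·x) + (8/27 + 8·π^2/9)·cos(3·x) + (-π^2/2 - 5/16)·cos(4·x) + (152/625 + 8·π^2/25)·cos(5·x) - π^4/5 - 2·π^2/3 - 4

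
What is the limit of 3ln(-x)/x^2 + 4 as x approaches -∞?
The quotient is an ∞/∞ indeterminate form as x → -∞.
Compare growth rates of the dominant terms (exponentials ≫ polynomials ≫ logarithms), or apply L'Hôpital's rule; the quotient → 0.
Adding the constant: 0 + 4 = 4. Limit = 4.

Final answer: 4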